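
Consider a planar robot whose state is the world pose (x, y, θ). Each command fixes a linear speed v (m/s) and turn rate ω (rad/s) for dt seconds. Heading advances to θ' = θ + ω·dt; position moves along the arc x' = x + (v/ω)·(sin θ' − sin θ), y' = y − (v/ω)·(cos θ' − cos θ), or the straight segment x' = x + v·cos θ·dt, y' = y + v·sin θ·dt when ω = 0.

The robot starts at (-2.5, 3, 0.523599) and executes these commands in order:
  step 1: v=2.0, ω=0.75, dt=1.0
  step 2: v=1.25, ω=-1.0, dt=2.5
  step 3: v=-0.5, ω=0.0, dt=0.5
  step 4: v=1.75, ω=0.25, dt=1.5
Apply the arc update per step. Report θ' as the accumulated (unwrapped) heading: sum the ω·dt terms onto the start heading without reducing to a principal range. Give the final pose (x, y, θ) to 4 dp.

step 1: θ'=1.2736 (R=2.6667) → pose (-1.2836, 4.5285, 1.2736)
step 2: θ'=-1.2264 (R=-1.2500) → pose (1.0882, 4.5845, -1.2264)
step 3: θ'=-1.2264 (straight) → pose (1.0038, 4.8198, -1.2264)
step 4: θ'=-0.8514 (R=7.0000) → pose (2.3274, 2.5707, -0.8514)

(2.3274, 2.5707, -0.8514)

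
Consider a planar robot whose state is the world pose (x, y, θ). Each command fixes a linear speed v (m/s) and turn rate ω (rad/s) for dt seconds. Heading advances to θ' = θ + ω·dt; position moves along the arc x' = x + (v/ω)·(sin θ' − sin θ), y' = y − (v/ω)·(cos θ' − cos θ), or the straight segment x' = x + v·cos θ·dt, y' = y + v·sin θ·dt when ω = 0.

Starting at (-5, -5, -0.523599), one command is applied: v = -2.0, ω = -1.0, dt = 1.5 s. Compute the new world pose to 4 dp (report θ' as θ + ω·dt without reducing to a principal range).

θ' = -0.5236 + -1.0·1.5 = -2.0236
R = v/ω = -2.0/-1.0 = 2.0000
x' = -5 + 2.0000·(sin -2.0236 − sin -0.5236) = -5.7984
y' = -5 − 2.0000·(cos -2.0236 − cos -0.5236) = -2.3930

(-5.7984, -2.3930, -2.0236)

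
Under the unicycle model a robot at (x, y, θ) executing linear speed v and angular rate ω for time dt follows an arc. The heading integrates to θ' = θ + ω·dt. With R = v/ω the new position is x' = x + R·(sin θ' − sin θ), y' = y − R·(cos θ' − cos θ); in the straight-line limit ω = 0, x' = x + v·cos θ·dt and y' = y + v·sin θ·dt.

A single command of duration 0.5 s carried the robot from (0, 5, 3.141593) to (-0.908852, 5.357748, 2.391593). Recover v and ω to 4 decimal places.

v = 2.0000, ω = -1.5000

Δθ = 2.391593 − 3.141593 = -0.750000
ω = Δθ/dt = -0.750000/0.5 = -1.5000
R = Δx/(sin θ' − sin θ) = -1.3333
v = R·ω = -1.3333·-1.5000 = 2.0000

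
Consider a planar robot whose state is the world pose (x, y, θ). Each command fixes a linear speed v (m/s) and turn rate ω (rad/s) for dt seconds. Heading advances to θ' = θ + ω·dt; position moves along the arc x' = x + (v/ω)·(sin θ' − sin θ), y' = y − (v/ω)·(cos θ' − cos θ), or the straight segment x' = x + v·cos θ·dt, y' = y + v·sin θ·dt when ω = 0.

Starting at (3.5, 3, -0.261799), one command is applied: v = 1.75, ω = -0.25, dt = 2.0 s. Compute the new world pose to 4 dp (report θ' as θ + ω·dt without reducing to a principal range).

θ' = -0.2618 + -0.25·2.0 = -0.7618
R = v/ω = 1.75/-0.25 = -7.0000
x' = 3.5 + -7.0000·(sin -0.7618 − sin -0.2618) = 6.5198
y' = 3 − -7.0000·(cos -0.7618 − cos -0.2618) = 1.3037

(6.5198, 1.3037, -0.7618)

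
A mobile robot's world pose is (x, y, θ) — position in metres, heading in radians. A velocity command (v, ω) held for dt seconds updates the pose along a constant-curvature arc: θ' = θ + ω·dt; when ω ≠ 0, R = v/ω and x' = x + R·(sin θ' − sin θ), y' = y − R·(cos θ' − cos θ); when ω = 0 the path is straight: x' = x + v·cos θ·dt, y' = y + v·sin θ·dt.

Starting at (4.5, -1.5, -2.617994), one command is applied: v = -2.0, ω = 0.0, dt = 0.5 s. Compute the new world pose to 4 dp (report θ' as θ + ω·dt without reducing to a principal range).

θ' = -2.6180 + 0.0·0.5 = -2.6180
ω = 0 → straight: x' = 4.5 + -2.0·cos(-2.6180)·0.5 = 5.3660
y' = -1.5 + -2.0·sin(-2.6180)·0.5 = -1.0000

(5.3660, -1.0000, -2.6180)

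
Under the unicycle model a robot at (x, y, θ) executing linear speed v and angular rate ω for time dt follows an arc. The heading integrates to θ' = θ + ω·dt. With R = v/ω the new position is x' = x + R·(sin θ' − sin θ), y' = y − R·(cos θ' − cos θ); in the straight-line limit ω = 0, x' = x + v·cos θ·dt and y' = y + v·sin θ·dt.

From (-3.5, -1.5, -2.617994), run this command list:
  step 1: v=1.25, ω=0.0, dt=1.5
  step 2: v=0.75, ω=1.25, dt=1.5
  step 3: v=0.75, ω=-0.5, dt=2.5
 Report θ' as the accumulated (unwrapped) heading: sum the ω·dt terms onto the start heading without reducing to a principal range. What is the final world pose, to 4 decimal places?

step 1: θ'=-2.6180 (straight) → pose (-5.1238, -2.4375, -2.6180)
step 2: θ'=-0.7430 (R=0.6000) → pose (-5.2297, -3.3990, -0.7430)
step 3: θ'=-1.9930 (R=-1.5000) → pose (-4.8762, -5.1183, -1.9930)

(-4.8762, -5.1183, -1.9930)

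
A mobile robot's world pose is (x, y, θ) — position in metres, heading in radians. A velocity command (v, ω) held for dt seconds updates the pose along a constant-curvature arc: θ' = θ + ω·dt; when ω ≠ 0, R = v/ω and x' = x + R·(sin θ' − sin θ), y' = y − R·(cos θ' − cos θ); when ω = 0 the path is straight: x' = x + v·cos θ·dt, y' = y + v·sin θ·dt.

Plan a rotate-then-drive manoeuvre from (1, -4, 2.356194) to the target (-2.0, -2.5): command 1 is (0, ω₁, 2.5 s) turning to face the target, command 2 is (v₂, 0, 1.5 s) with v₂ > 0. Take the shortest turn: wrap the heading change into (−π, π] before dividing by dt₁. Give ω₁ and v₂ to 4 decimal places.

ω₁ = 0.1287, v₂ = 2.2361

heading to target = atan2(-2.5−-4, -2−1) = 2.6779
Δθ = wrap(2.6779 − 2.3562) = 0.3218; ω₁ = Δθ/dt₁ = 0.1287
distance = √((-2−1)² + (-2.5−-4)²) = 3.3541; v₂ = distance/dt₂ = 2.2361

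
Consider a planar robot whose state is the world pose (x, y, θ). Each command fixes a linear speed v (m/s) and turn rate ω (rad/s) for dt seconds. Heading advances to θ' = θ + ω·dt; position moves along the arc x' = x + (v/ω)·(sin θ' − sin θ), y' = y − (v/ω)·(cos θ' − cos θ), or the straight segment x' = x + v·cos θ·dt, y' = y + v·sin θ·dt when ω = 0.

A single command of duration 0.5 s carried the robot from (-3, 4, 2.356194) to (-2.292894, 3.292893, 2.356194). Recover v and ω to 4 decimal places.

Δθ = 2.356194 − 2.356194 = 0.000000
ω = Δθ/dt = 0.000000/0.5 = 0.0000
ω = 0 → v = (Δx·cos θ + Δy·sin θ)/dt = -2.0000

v = -2.0000, ω = 0.0000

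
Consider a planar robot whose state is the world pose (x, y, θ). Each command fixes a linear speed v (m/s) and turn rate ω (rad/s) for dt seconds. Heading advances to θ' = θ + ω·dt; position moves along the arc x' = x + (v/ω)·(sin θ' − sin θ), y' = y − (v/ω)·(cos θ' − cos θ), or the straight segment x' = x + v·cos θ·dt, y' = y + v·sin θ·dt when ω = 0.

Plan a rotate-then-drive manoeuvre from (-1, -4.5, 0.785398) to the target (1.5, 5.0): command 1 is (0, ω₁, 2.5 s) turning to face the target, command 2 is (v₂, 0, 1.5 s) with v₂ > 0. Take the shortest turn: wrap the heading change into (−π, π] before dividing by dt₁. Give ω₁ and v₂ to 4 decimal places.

heading to target = atan2(5−-4.5, 1.5−-1) = 1.3135
Δθ = wrap(1.3135 − 0.7854) = 0.5281; ω₁ = Δθ/dt₁ = 0.2112
distance = √((1.5−-1)² + (5−-4.5)²) = 9.8234; v₂ = distance/dt₂ = 6.5490

ω₁ = 0.2112, v₂ = 6.5490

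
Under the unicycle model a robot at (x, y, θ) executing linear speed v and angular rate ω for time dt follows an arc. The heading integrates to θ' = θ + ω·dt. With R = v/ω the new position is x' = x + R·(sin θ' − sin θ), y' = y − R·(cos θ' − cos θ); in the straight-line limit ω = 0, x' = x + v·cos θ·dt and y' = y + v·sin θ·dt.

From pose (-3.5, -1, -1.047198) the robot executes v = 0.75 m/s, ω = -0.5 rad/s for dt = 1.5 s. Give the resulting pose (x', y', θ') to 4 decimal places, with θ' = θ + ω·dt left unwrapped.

(-3.3373, -2.0867, -1.7972)

θ' = -1.0472 + -0.5·1.5 = -1.7972
R = v/ω = 0.75/-0.5 = -1.5000
x' = -3.5 + -1.5000·(sin -1.7972 − sin -1.0472) = -3.3373
y' = -1 − -1.5000·(cos -1.7972 − cos -1.0472) = -2.0867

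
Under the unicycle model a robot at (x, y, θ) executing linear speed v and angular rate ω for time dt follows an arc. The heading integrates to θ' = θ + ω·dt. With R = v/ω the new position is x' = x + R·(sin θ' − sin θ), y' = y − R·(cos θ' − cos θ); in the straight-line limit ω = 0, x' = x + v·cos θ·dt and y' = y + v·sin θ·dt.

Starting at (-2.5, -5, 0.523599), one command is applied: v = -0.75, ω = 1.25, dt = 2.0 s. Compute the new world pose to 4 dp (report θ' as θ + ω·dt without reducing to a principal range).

θ' = 0.5236 + 1.25·2.0 = 3.0236
R = v/ω = -0.75/1.25 = -0.6000
x' = -2.5 + -0.6000·(sin 3.0236 − sin 0.5236) = -2.2706
y' = -5 − -0.6000·(cos 3.0236 − cos 0.5236) = -6.1154

(-2.2706, -6.1154, 3.0236)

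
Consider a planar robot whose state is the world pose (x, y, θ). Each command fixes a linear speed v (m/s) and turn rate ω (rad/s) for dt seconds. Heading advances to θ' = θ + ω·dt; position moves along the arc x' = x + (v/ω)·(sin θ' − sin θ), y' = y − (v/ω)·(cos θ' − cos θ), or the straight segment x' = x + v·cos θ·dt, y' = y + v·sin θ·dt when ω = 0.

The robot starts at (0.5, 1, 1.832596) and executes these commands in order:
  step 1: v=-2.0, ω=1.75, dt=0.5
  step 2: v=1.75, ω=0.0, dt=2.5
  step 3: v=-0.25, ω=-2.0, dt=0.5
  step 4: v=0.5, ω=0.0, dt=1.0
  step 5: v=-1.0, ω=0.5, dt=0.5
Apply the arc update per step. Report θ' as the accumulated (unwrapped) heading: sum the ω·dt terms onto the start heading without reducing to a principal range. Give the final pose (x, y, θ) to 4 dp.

(-2.7139, 2.0158, 1.9576)

step 1: θ'=2.7076 (R=-1.1429) → pose (1.1233, 0.2589, 2.7076)
step 2: θ'=2.7076 (straight) → pose (-2.8461, 2.0986, 2.7076)
step 3: θ'=1.7076 (R=0.1250) → pose (-2.7748, 2.0022, 1.7076)
step 4: θ'=1.7076 (straight) → pose (-2.8430, 2.4975, 1.7076)
step 5: θ'=1.9576 (R=-2.0000) → pose (-2.7139, 2.0158, 1.9576)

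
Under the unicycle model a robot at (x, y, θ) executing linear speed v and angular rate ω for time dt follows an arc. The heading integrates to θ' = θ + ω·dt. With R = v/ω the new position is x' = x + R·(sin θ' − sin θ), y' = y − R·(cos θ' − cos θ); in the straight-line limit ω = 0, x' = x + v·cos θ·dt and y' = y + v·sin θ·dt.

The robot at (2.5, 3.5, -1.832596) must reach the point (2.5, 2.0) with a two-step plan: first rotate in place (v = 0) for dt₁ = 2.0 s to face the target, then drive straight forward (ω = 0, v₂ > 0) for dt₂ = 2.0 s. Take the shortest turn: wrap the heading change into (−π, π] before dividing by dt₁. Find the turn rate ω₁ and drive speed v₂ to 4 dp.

ω₁ = 0.1309, v₂ = 0.7500

heading to target = atan2(2−3.5, 2.5−2.5) = -1.5708
Δθ = wrap(-1.5708 − -1.8326) = 0.2618; ω₁ = Δθ/dt₁ = 0.1309
distance = √((2.5−2.5)² + (2−3.5)²) = 1.5000; v₂ = distance/dt₂ = 0.7500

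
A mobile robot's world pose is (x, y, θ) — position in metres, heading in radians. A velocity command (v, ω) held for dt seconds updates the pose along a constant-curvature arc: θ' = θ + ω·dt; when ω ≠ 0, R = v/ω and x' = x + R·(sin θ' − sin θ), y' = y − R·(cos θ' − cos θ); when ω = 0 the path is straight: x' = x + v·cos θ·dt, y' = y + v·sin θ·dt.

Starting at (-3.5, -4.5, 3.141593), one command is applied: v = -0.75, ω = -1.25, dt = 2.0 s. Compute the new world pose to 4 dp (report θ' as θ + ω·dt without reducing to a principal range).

(-3.1409, -5.5807, 0.6416)

θ' = 3.1416 + -1.25·2.0 = 0.6416
R = v/ω = -0.75/-1.25 = 0.6000
x' = -3.5 + 0.6000·(sin 0.6416 − sin 3.1416) = -3.1409
y' = -4.5 − 0.6000·(cos 0.6416 − cos 3.1416) = -5.5807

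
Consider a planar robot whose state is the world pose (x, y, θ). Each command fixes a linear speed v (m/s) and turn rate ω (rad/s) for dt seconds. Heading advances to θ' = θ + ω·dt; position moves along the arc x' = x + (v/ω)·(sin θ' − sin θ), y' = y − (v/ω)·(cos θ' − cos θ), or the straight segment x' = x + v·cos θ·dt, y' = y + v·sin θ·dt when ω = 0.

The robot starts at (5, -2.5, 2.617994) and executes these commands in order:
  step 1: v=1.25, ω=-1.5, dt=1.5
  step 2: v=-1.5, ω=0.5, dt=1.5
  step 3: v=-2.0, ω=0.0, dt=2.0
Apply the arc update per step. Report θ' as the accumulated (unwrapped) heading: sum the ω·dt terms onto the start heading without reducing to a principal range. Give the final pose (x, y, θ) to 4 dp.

step 1: θ'=0.3680 (R=-0.8333) → pose (5.1169, -1.0008, 0.3680)
step 2: θ'=1.1180 (R=-3.0000) → pose (3.4984, -2.4875, 1.1180)
step 3: θ'=1.1180 (straight) → pose (1.7485, -6.0844, 1.1180)

(1.7485, -6.0844, 1.1180)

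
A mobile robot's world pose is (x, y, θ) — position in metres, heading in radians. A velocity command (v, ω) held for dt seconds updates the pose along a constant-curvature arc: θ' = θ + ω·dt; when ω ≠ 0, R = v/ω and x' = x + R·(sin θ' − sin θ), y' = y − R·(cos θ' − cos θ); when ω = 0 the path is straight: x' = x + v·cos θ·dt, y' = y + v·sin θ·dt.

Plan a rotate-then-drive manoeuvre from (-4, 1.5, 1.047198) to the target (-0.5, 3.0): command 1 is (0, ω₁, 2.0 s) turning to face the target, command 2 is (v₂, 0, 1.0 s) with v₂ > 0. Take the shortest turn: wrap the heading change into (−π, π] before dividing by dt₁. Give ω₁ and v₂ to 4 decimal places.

ω₁ = -0.3212, v₂ = 3.8079

heading to target = atan2(3−1.5, -0.5−-4) = 0.4049
Δθ = wrap(0.4049 − 1.0472) = -0.6423; ω₁ = Δθ/dt₁ = -0.3212
distance = √((-0.5−-4)² + (3−1.5)²) = 3.8079; v₂ = distance/dt₂ = 3.8079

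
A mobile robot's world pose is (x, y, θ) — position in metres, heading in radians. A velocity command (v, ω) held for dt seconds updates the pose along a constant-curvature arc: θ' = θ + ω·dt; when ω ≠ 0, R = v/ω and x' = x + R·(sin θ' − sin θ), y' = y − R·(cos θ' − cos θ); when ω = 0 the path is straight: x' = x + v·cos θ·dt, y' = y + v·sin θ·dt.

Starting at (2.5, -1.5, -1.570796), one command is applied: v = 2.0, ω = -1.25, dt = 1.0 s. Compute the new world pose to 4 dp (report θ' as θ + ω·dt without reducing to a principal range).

θ' = -1.5708 + -1.25·1.0 = -2.8208
R = v/ω = 2.0/-1.25 = -1.6000
x' = 2.5 + -1.6000·(sin -2.8208 − sin -1.5708) = 1.4045
y' = -1.5 − -1.6000·(cos -2.8208 − cos -1.5708) = -3.0184

(1.4045, -3.0184, -2.8208)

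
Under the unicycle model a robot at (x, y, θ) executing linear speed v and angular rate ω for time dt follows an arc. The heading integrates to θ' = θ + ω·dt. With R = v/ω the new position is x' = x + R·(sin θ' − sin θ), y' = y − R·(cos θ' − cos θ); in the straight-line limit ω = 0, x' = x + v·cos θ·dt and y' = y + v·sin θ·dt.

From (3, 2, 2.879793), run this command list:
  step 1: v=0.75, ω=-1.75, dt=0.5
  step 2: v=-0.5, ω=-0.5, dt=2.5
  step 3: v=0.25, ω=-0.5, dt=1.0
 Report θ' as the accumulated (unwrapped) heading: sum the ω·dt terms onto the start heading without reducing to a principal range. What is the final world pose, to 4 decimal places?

step 1: θ'=2.0048 (R=-0.4286) → pose (2.7221, 2.2338, 2.0048)
step 2: θ'=0.7548 (R=1.0000) → pose (2.4999, 1.0848, 0.7548)
step 3: θ'=0.2548 (R=-0.5000) → pose (2.7165, 1.2045, 0.2548)

(2.7165, 1.2045, 0.2548)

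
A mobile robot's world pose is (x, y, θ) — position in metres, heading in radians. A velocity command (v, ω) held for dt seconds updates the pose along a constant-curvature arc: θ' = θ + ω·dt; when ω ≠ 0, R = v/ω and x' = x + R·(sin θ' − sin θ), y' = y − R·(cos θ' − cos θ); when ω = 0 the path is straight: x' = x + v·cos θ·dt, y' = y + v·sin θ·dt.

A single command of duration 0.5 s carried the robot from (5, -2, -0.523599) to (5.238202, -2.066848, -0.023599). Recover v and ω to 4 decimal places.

Δθ = -0.023599 − -0.523599 = 0.500000
ω = Δθ/dt = 0.500000/0.5 = 1.0000
R = Δx/(sin θ' − sin θ) = 0.5000
v = R·ω = 0.5000·1.0000 = 0.5000

v = 0.5000, ω = 1.0000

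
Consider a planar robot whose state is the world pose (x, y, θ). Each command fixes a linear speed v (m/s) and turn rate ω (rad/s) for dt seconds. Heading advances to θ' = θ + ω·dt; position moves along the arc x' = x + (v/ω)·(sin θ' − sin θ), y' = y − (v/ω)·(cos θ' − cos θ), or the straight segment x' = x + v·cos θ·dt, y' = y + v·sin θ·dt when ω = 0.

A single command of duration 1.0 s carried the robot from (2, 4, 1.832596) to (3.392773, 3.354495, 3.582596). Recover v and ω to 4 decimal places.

Δθ = 3.582596 − 1.832596 = 1.750000
ω = Δθ/dt = 1.750000/1.0 = 1.7500
R = Δx/(sin θ' − sin θ) = -1.0000
v = R·ω = -1.0000·1.7500 = -1.7500

v = -1.7500, ω = 1.7500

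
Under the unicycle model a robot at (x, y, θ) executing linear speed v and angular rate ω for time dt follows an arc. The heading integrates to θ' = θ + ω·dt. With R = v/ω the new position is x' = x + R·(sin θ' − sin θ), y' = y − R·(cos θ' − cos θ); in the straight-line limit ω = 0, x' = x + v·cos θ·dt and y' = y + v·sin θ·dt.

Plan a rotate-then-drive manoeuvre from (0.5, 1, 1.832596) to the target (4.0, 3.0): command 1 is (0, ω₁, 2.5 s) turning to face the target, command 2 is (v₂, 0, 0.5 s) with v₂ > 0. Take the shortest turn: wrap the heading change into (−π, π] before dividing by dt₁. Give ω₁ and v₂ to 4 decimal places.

heading to target = atan2(3−1, 4−0.5) = 0.5191
Δθ = wrap(0.5191 − 1.8326) = -1.3134; ω₁ = Δθ/dt₁ = -0.5254
distance = √((4−0.5)² + (3−1)²) = 4.0311; v₂ = distance/dt₂ = 8.0623

ω₁ = -0.5254, v₂ = 8.0623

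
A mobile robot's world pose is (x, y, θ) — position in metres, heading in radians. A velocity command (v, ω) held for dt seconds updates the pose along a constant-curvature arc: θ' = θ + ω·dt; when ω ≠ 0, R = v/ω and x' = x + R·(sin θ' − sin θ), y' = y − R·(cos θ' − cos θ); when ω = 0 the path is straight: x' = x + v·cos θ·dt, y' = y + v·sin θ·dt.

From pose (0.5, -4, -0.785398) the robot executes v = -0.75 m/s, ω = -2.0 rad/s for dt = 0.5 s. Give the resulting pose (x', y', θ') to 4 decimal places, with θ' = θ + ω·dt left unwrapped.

θ' = -0.7854 + -2.0·0.5 = -1.7854
R = v/ω = -0.75/-2.0 = 0.3750
x' = 0.5 + 0.3750·(sin -1.7854 − sin -0.7854) = 0.3988
y' = -4 − 0.3750·(cos -1.7854 − cos -0.7854) = -3.6550

(0.3988, -3.6550, -1.7854)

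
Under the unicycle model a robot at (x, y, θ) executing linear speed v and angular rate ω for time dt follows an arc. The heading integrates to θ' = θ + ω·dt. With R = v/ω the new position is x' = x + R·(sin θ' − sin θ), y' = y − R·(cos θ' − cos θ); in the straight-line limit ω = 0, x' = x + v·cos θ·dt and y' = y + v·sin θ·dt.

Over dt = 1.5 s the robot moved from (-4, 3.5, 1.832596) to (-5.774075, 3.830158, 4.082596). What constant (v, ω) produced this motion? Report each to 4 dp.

v = 1.5000, ω = 1.5000

Δθ = 4.082596 − 1.832596 = 2.250000
ω = Δθ/dt = 2.250000/1.5 = 1.5000
R = Δx/(sin θ' − sin θ) = 1.0000
v = R·ω = 1.0000·1.5000 = 1.5000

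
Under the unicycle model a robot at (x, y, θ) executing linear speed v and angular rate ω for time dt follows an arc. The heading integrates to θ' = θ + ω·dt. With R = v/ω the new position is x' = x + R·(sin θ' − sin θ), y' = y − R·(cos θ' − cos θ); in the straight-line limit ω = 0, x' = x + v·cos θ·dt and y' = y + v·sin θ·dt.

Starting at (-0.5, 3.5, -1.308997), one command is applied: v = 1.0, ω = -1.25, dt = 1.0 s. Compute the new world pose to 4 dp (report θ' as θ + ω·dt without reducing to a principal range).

θ' = -1.3090 + -1.25·1.0 = -2.5590
R = v/ω = 1.0/-1.25 = -0.8000
x' = -0.5 + -0.8000·(sin -2.5590 − sin -1.3090) = -0.8326
y' = 3.5 − -0.8000·(cos -2.5590 − cos -1.3090) = 2.6249

(-0.8326, 2.6249, -2.5590)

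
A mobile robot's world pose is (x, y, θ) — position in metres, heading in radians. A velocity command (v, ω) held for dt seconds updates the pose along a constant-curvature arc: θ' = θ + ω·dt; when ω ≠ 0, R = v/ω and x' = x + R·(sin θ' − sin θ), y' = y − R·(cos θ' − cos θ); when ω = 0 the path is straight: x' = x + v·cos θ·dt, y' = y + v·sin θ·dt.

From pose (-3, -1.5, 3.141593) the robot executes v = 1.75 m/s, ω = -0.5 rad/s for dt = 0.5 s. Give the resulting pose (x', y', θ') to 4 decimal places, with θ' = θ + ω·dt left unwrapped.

θ' = 3.1416 + -0.5·0.5 = 2.8916
R = v/ω = 1.75/-0.5 = -3.5000
x' = -3 + -3.5000·(sin 2.8916 − sin 3.1416) = -3.8659
y' = -1.5 − -3.5000·(cos 2.8916 − cos 3.1416) = -1.3912

(-3.8659, -1.3912, 2.8916)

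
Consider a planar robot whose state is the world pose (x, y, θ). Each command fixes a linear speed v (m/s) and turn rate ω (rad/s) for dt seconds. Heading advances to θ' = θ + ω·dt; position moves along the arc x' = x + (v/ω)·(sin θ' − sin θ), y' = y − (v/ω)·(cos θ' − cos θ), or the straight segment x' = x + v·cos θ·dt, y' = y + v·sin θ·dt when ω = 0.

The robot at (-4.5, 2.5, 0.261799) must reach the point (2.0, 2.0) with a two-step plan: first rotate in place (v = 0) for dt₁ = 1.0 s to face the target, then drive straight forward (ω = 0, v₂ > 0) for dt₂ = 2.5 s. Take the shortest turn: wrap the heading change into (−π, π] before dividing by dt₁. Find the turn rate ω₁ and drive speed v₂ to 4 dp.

ω₁ = -0.3386, v₂ = 2.6077

heading to target = atan2(2−2.5, 2−-4.5) = -0.0768
Δθ = wrap(-0.0768 − 0.2618) = -0.3386; ω₁ = Δθ/dt₁ = -0.3386
distance = √((2−-4.5)² + (2−2.5)²) = 6.5192; v₂ = distance/dt₂ = 2.6077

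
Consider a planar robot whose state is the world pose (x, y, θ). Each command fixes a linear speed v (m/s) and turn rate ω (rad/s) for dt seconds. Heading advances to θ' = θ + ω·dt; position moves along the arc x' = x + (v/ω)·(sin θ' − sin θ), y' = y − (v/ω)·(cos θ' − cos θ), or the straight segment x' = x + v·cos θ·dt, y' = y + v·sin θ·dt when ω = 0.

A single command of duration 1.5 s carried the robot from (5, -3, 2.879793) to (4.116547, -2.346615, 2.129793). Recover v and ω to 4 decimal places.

v = 0.7500, ω = -0.5000

Δθ = 2.129793 − 2.879793 = -0.750000
ω = Δθ/dt = -0.750000/1.5 = -0.5000
R = Δx/(sin θ' − sin θ) = -1.5000
v = R·ω = -1.5000·-0.5000 = 0.7500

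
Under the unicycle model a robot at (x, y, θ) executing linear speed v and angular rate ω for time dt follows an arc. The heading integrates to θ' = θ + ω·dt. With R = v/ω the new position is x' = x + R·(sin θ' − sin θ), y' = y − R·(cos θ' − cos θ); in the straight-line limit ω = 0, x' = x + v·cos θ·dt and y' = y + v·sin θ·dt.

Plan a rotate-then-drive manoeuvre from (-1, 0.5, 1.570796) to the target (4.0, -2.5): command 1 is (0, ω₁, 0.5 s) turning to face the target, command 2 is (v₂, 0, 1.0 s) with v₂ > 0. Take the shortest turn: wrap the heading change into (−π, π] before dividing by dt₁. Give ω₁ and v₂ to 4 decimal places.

heading to target = atan2(-2.5−0.5, 4−-1) = -0.5404
Δθ = wrap(-0.5404 − 1.5708) = -2.1112; ω₁ = Δθ/dt₁ = -4.2224
distance = √((4−-1)² + (-2.5−0.5)²) = 5.8310; v₂ = distance/dt₂ = 5.8310

ω₁ = -4.2224, v₂ = 5.8310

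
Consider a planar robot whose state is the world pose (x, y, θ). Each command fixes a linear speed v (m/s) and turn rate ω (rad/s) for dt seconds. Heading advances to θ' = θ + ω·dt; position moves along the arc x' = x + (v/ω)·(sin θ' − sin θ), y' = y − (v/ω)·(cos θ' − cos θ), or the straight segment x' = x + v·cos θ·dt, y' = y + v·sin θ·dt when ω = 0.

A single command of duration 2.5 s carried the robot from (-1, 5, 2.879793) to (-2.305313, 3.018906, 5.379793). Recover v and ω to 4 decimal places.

Δθ = 5.379793 − 2.879793 = 2.500000
ω = Δθ/dt = 2.500000/2.5 = 1.0000
R = −Δy/(cos θ' − cos θ) = 1.2500
v = R·ω = 1.2500·1.0000 = 1.2500

v = 1.2500, ω = 1.0000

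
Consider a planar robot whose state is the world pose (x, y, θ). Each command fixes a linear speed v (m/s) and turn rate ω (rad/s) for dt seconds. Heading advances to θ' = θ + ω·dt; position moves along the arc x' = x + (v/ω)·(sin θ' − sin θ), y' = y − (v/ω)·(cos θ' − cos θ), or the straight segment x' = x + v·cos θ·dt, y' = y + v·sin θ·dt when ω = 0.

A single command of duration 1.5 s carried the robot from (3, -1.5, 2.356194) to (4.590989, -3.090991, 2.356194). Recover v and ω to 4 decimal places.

v = -1.5000, ω = 0.0000

Δθ = 2.356194 − 2.356194 = 0.000000
ω = Δθ/dt = 0.000000/1.5 = 0.0000
ω = 0 → v = (Δx·cos θ + Δy·sin θ)/dt = -1.5000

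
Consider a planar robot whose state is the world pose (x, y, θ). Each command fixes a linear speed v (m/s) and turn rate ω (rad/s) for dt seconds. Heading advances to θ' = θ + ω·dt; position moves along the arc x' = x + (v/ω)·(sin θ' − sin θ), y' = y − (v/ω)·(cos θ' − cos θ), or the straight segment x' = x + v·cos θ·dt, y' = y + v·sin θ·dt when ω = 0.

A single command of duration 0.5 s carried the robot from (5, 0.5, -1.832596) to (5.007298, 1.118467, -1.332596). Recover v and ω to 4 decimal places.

v = -1.2500, ω = 1.0000

Δθ = -1.332596 − -1.832596 = 0.500000
ω = Δθ/dt = 0.500000/0.5 = 1.0000
R = −Δy/(cos θ' − cos θ) = -1.2500
v = R·ω = -1.2500·1.0000 = -1.2500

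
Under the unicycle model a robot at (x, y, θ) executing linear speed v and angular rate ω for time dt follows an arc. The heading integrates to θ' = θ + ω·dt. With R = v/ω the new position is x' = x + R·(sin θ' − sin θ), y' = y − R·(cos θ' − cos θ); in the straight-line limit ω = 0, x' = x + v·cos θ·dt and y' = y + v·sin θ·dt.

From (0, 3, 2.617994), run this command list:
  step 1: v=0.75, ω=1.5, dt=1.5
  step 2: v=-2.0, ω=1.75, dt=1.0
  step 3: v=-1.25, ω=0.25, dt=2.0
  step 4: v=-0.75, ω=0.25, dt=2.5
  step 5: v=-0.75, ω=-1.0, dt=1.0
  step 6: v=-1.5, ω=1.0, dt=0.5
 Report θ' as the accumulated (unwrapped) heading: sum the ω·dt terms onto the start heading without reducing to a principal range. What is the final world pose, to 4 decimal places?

step 1: θ'=4.8680 (R=0.5000) → pose (-0.7440, 2.4895, 4.8680)
step 2: θ'=6.6180 (R=-1.1429) → pose (-2.2485, 3.3918, 6.6180)
step 3: θ'=7.1180 (R=-5.0000) → pose (-4.3114, 2.0260, 7.1180)
step 4: θ'=7.7430 (R=-3.0000) → pose (-5.0695, 0.3443, 7.7430)
step 5: θ'=6.7430 (R=0.7500) → pose (-5.4820, -0.2447, 6.7430)
step 6: θ'=7.2430 (R=-1.5000) → pose (-6.0450, -0.7284, 7.2430)

(-6.0450, -0.7284, 7.2430)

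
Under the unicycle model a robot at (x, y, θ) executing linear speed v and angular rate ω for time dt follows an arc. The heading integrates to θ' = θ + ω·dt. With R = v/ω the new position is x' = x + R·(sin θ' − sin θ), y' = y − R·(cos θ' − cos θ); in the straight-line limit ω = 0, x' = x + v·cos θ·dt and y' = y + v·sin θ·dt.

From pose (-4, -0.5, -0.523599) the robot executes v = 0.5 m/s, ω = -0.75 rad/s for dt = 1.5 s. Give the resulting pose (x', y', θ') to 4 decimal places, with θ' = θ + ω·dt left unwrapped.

θ' = -0.5236 + -0.75·1.5 = -1.6486
R = v/ω = 0.5/-0.75 = -0.6667
x' = -4 + -0.6667·(sin -1.6486 − sin -0.5236) = -3.6687
y' = -0.5 − -0.6667·(cos -1.6486 − cos -0.5236) = -1.1292

(-3.6687, -1.1292, -1.6486)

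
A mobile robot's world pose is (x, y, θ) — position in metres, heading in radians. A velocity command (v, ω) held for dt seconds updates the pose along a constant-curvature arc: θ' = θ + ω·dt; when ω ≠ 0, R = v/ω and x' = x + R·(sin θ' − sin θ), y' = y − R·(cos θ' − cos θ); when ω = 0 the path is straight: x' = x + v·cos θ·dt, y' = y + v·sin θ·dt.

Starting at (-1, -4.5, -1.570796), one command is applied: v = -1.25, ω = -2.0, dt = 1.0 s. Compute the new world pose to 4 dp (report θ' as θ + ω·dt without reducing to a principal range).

(-0.1149, -3.9317, -3.5708)

θ' = -1.5708 + -2.0·1.0 = -3.5708
R = v/ω = -1.25/-2.0 = 0.6250
x' = -1 + 0.6250·(sin -3.5708 − sin -1.5708) = -0.1149
y' = -4.5 − 0.6250·(cos -3.5708 − cos -1.5708) = -3.9317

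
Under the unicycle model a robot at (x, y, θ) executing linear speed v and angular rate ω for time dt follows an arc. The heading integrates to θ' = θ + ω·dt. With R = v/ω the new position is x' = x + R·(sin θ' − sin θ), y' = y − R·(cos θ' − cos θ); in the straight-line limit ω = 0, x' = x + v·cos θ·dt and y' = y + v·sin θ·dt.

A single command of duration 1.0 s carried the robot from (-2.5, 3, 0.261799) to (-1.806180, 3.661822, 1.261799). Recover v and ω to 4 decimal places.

Δθ = 1.261799 − 0.261799 = 1.000000
ω = Δθ/dt = 1.000000/1.0 = 1.0000
R = Δx/(sin θ' − sin θ) = 1.0000
v = R·ω = 1.0000·1.0000 = 1.0000

v = 1.0000, ω = 1.0000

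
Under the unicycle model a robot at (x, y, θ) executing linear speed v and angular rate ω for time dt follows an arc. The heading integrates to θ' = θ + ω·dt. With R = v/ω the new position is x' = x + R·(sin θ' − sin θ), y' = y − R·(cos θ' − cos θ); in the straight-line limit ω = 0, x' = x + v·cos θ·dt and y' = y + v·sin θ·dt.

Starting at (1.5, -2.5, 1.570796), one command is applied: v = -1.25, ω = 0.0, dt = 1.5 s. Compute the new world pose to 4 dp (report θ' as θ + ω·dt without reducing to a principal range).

θ' = 1.5708 + 0.0·1.5 = 1.5708
ω = 0 → straight: x' = 1.5 + -1.25·cos(1.5708)·1.5 = 1.5000
y' = -2.5 + -1.25·sin(1.5708)·1.5 = -4.3750

(1.5000, -4.3750, 1.5708)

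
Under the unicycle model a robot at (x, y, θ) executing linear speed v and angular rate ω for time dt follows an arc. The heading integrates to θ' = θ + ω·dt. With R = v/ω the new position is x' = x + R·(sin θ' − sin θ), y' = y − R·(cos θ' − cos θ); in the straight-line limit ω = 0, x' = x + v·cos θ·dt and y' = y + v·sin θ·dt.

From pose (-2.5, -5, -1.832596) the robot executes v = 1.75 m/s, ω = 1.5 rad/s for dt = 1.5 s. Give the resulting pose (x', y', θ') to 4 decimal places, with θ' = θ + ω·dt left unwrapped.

(-0.9001, -6.3685, 0.4174)

θ' = -1.8326 + 1.5·1.5 = 0.4174
R = v/ω = 1.75/1.5 = 1.1667
x' = -2.5 + 1.1667·(sin 0.4174 − sin -1.8326) = -0.9001
y' = -5 − 1.1667·(cos 0.4174 − cos -1.8326) = -6.3685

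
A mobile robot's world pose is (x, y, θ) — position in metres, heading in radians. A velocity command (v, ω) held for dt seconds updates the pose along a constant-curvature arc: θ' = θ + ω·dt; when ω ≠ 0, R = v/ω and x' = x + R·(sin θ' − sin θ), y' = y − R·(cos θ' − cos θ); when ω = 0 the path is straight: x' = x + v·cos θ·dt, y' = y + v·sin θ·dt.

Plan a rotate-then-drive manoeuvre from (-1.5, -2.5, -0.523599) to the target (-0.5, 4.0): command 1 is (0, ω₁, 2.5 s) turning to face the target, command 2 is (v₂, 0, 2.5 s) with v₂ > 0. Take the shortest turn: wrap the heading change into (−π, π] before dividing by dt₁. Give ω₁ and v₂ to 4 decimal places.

heading to target = atan2(4−-2.5, -0.5−-1.5) = 1.4181
Δθ = wrap(1.4181 − -0.5236) = 1.9417; ω₁ = Δθ/dt₁ = 0.7767
distance = √((-0.5−-1.5)² + (4−-2.5)²) = 6.5765; v₂ = distance/dt₂ = 2.6306

ω₁ = 0.7767, v₂ = 2.6306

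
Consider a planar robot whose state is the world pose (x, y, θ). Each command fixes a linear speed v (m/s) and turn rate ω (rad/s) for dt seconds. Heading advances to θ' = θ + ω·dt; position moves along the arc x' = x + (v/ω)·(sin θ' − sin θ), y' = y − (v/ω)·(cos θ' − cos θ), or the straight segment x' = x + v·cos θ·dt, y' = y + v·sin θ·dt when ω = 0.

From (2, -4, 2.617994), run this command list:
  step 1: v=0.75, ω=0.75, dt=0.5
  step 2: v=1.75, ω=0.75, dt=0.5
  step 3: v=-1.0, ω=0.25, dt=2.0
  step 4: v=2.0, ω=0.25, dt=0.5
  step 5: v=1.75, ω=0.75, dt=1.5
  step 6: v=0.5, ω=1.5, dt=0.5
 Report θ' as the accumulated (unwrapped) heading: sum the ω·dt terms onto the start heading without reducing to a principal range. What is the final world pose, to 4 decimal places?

step 1: θ'=2.9930 (R=1.0000) → pose (1.6481, -3.8770, 2.9930)
step 2: θ'=3.3680 (R=2.3333) → pose (0.7788, -3.9109, 3.3680)
step 3: θ'=3.8680 (R=-4.0000) → pose (2.5377, -3.0032, 3.8680)
step 4: θ'=3.9930 (R=8.0000) → pose (1.8335, -3.7124, 3.9930)
step 5: θ'=5.1180 (R=2.3333) → pose (1.4446, -6.1705, 5.1180)
step 6: θ'=5.8680 (R=0.3333) → pose (1.6165, -6.3440, 5.8680)

(1.6165, -6.3440, 5.8680)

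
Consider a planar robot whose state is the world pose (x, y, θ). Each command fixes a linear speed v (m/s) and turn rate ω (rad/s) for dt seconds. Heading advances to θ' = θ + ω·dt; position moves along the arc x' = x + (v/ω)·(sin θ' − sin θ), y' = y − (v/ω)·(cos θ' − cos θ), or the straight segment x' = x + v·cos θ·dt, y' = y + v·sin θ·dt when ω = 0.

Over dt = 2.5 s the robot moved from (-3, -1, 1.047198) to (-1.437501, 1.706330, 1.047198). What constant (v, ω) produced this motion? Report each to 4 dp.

v = 1.2500, ω = 0.0000

Δθ = 1.047198 − 1.047198 = 0.000000
ω = Δθ/dt = 0.000000/2.5 = 0.0000
ω = 0 → v = (Δx·cos θ + Δy·sin θ)/dt = 1.2500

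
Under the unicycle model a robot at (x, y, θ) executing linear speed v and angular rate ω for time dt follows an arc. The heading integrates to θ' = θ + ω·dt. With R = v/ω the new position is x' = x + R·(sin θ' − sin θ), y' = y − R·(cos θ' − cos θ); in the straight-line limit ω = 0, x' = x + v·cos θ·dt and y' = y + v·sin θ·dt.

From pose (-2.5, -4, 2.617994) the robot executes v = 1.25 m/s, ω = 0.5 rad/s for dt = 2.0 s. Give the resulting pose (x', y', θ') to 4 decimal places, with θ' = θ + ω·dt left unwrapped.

θ' = 2.6180 + 0.5·2.0 = 3.6180
R = v/ω = 1.25/0.5 = 2.5000
x' = -2.5 + 2.5000·(sin 3.6180 − sin 2.6180) = -4.8965
y' = -4 − 2.5000·(cos 3.6180 − cos 2.6180) = -3.9434

(-4.8965, -3.9434, 3.6180)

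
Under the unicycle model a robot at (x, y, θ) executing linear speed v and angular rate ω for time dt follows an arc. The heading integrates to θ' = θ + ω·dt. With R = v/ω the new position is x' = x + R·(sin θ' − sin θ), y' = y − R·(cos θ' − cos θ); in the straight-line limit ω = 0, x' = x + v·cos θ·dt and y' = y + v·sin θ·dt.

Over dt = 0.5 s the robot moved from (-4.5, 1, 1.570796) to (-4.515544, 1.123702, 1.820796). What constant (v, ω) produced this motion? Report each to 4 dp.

Δθ = 1.820796 − 1.570796 = 0.250000
ω = Δθ/dt = 0.250000/0.5 = 0.5000
R = −Δy/(cos θ' − cos θ) = 0.5000
v = R·ω = 0.5000·0.5000 = 0.2500

v = 0.2500, ω = 0.5000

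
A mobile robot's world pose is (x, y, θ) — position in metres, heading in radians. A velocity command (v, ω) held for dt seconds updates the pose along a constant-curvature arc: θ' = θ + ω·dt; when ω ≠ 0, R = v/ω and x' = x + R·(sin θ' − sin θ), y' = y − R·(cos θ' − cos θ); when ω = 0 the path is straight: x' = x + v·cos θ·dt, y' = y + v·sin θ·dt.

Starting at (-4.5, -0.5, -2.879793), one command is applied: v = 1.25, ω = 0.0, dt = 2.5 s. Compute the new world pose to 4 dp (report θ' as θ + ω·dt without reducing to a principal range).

θ' = -2.8798 + 0.0·2.5 = -2.8798
ω = 0 → straight: x' = -4.5 + 1.25·cos(-2.8798)·2.5 = -7.5185
y' = -0.5 + 1.25·sin(-2.8798)·2.5 = -1.3088

(-7.5185, -1.3088, -2.8798)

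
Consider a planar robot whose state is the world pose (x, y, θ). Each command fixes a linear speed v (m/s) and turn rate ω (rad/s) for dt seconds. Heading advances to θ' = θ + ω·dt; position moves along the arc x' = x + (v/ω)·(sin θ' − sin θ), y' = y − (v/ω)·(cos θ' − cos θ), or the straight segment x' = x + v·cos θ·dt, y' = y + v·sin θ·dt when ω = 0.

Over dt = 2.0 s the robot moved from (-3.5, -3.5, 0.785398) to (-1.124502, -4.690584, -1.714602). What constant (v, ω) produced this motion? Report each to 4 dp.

v = 1.7500, ω = -1.2500

Δθ = -1.714602 − 0.785398 = -2.500000
ω = Δθ/dt = -2.500000/2.0 = -1.2500
R = Δx/(sin θ' − sin θ) = -1.4000
v = R·ω = -1.4000·-1.2500 = 1.7500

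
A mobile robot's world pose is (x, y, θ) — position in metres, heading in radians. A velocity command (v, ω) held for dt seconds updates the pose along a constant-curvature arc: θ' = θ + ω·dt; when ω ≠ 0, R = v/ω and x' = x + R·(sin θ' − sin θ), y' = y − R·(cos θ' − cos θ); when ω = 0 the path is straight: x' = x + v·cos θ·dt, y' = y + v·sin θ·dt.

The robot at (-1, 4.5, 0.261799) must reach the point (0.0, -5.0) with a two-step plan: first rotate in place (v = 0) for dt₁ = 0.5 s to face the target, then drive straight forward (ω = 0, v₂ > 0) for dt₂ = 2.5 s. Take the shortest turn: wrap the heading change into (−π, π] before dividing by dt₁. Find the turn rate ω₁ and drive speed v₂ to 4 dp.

ω₁ = -3.4554, v₂ = 3.8210

heading to target = atan2(-5−4.5, 0−-1) = -1.4659
Δθ = wrap(-1.4659 − 0.2618) = -1.7277; ω₁ = Δθ/dt₁ = -3.4554
distance = √((0−-1)² + (-5−4.5)²) = 9.5525; v₂ = distance/dt₂ = 3.8210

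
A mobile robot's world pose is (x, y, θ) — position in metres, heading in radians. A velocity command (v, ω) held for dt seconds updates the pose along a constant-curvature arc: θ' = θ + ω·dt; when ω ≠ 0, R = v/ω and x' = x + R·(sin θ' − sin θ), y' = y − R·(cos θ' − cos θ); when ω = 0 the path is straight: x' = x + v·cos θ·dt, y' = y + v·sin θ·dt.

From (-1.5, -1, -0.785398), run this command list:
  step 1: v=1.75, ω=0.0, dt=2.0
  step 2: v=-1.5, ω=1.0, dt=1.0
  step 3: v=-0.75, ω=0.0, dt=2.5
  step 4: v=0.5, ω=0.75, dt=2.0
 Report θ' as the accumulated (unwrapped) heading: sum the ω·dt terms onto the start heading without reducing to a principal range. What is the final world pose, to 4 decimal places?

step 1: θ'=-0.7854 (straight) → pose (0.9749, -3.4749, -0.7854)
step 2: θ'=0.2146 (R=-1.5000) → pose (-0.4052, -3.0699, 0.2146)
step 3: θ'=0.2146 (straight) → pose (-2.2372, -3.4692, 0.2146)
step 4: θ'=1.7146 (R=0.6667) → pose (-1.7194, -2.7223, 1.7146)

(-1.7194, -2.7223, 1.7146)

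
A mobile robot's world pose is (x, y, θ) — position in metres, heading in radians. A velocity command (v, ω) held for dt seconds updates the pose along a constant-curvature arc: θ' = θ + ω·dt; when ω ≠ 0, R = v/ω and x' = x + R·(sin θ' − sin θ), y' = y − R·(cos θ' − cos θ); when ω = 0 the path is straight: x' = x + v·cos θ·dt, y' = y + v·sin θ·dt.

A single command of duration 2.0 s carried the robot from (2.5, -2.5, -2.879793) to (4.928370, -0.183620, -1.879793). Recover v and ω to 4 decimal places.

v = -1.7500, ω = 0.5000

Δθ = -1.879793 − -2.879793 = 1.000000
ω = Δθ/dt = 1.000000/2.0 = 0.5000
R = Δx/(sin θ' − sin θ) = -3.5000
v = R·ω = -3.5000·0.5000 = -1.7500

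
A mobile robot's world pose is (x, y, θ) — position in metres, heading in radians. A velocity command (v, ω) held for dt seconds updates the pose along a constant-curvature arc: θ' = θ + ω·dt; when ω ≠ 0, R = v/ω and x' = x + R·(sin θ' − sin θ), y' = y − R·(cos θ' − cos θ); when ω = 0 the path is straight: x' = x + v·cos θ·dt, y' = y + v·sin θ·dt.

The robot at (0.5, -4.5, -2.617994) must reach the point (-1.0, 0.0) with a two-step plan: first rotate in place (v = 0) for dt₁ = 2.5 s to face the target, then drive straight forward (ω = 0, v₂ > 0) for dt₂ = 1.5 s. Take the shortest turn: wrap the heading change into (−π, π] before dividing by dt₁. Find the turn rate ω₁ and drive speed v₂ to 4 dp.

ω₁ = -0.7091, v₂ = 3.1623

heading to target = atan2(0−-4.5, -1−0.5) = 1.8925
Δθ = wrap(1.8925 − -2.6180) = -1.7726; ω₁ = Δθ/dt₁ = -0.7091
distance = √((-1−0.5)² + (0−-4.5)²) = 4.7434; v₂ = distance/dt₂ = 3.1623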